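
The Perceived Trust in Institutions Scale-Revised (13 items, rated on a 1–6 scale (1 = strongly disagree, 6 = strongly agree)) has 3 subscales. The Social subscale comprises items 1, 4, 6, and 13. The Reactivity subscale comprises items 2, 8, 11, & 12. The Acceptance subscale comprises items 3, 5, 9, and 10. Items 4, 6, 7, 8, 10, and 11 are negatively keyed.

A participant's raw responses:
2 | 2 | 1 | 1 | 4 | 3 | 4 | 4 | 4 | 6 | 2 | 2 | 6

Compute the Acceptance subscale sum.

Acceptance items: 3, 5, 9, 10.
Of these, item 10 is negatively keyed; reversed = (1+6) − raw = 7 − raw.
  item 3: 1
  item 5: 4
  item 9: 4
  item 10: 7 − 6 = 1
Sum = 1 + 4 + 4 + 1 = 10

10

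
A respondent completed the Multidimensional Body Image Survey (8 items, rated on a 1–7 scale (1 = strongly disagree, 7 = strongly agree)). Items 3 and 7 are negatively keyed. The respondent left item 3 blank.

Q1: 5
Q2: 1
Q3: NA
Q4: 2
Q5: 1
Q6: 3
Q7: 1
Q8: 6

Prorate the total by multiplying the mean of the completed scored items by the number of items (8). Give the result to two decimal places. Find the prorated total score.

Reverse-coded (reverse-coded value = 8 − response):
  item 7: 8 − 1 = 7
Completed scored items (7 of 8): 5, 1, 2, 1, 3, 7, 6; sum = 25.
Person mean = 25 / 7 ≈ 3.5714
Prorated total = (25 / 7) × 8 = 28.57 (to 2 dp)

28.57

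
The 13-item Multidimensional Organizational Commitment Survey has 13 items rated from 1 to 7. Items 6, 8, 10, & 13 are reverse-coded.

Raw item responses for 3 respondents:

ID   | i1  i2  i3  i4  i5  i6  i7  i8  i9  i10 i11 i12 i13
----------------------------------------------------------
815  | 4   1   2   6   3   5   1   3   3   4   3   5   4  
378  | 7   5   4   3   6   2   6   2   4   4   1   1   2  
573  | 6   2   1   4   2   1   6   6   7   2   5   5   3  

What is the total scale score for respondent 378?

Respondent 378 raw: 7, 5, 4, 3, 6, 2, 6, 2, 4, 4, 1, 1, 2.
Reverse-coded (reversed = (1+7) − raw = 8 − raw):
  item 1: 7
  item 2: 5
  item 3: 4
  item 4: 3
  item 5: 6
  item 6: 8 − 2 = 6
  item 7: 6
  item 8: 8 − 2 = 6
  item 9: 4
  item 10: 8 − 4 = 4
  item 11: 1
  item 12: 1
  item 13: 8 − 2 = 6
Sum = 7 + 5 + 4 + 3 + 6 + 6 + 6 + 6 + 4 + 4 + 1 + 1 + 6 = 59

59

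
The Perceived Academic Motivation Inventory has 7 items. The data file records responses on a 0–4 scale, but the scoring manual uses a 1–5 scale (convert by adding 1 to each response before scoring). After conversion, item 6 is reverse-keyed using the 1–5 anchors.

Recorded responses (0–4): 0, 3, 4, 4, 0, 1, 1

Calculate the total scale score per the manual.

Convert to 1–5: 1, 4, 5, 5, 1, 2, 2
Reverse-coded (reversed = (1+5) − raw = 6 − raw):
  item 6: 6 − 2 = 4
Scored: 1, 4, 5, 5, 1, 4, 2
Total = 22

22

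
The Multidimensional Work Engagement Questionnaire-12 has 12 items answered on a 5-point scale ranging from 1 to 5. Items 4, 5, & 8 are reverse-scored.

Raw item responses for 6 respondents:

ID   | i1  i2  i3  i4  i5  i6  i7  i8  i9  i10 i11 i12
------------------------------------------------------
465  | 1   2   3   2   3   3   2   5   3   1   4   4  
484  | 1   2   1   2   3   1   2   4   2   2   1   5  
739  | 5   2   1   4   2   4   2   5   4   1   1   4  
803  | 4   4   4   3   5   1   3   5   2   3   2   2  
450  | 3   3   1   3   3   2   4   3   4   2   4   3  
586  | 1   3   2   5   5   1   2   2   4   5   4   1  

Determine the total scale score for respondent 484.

26

Respondent 484 raw: 1, 2, 1, 2, 3, 1, 2, 4, 2, 2, 1, 5.
Reverse-coded (reversed = (1+5) − raw = 6 − raw):
  item 1: 1
  item 2: 2
  item 3: 1
  item 4: 6 − 2 = 4
  item 5: 6 − 3 = 3
  item 6: 1
  item 7: 2
  item 8: 6 − 4 = 2
  item 9: 2
  item 10: 2
  item 11: 1
  item 12: 5
Sum = 1 + 2 + 1 + 4 + 3 + 1 + 2 + 2 + 2 + 2 + 1 + 5 = 26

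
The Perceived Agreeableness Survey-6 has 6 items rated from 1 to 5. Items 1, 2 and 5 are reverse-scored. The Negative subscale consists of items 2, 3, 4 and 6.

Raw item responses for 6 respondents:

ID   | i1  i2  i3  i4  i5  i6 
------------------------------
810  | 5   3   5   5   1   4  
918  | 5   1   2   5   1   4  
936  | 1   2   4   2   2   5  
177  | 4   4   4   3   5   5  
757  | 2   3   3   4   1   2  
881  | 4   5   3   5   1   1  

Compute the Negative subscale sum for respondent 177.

Respondent 177 raw: 4, 4, 4, 3, 5, 5.
Negative items: 2, 3, 4, 6.
Reverse-coded (reversed = (1+5) − raw = 6 − raw):
  item 2: 6 − 4 = 2
  item 3: 4
  item 4: 3
  item 6: 5
Sum = 2 + 4 + 3 + 5 = 14

14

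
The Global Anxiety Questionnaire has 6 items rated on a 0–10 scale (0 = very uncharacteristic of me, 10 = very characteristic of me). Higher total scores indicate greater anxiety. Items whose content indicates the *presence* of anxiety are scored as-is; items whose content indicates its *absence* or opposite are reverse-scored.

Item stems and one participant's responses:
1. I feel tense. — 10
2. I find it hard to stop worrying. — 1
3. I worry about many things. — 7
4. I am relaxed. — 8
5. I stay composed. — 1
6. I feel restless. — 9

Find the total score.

Items 4, 5 describe the absence/opposite of anxiety → reverse-score.
reverse-coded value = 10 − response.
  item 1: 10
  item 2: 1
  item 3: 7
  item 4: 10 − 8 = 2
  item 5: 10 − 1 = 9
  item 6: 9
Total = 10 + 1 + 7 + 2 + 9 + 9 = 38

38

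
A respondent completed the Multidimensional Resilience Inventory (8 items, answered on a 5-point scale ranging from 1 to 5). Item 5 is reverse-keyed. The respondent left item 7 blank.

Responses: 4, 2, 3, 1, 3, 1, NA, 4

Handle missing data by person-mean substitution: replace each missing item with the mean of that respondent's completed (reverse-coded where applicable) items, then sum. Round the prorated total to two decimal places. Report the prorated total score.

Reverse-coded (reversed = (1+5) − raw = 6 − raw):
  item 5: 6 − 3 = 3
Completed scored items (7 of 8): 4, 2, 3, 1, 3, 1, 4; sum = 18.
Person mean = 18 / 7 ≈ 2.5714
Prorated total = (18 / 7) × 8 = 20.57 (to 2 dp)

20.57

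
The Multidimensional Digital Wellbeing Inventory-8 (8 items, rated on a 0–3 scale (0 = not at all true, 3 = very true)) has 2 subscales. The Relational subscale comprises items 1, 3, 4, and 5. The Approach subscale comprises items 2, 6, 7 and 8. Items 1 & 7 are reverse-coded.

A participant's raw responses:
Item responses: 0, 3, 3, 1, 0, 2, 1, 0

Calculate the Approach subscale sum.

7

Approach items: 2, 6, 7, 8.
Of these, item 7 is reverse-coded; reverse-coded value = 3 − response.
  item 2: 3
  item 6: 2
  item 7: 3 − 1 = 2
  item 8: 0
Sum = 3 + 2 + 2 + 0 = 7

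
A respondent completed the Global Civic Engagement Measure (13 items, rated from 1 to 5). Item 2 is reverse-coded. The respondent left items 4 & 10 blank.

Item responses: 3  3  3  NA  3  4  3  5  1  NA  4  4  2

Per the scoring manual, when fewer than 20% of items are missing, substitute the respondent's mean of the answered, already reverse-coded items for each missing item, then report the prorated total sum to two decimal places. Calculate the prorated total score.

Reverse-coded (on a 1–5 scale, reversed = 6 − raw):
  item 2: 6 − 3 = 3
Completed scored items (11 of 13): 3, 3, 3, 3, 4, 3, 5, 1, 4, 4, 2; sum = 35.
Person mean = 35 / 11 ≈ 3.1818
Prorated total = (35 / 11) × 13 = 41.36 (to 2 dp)

41.36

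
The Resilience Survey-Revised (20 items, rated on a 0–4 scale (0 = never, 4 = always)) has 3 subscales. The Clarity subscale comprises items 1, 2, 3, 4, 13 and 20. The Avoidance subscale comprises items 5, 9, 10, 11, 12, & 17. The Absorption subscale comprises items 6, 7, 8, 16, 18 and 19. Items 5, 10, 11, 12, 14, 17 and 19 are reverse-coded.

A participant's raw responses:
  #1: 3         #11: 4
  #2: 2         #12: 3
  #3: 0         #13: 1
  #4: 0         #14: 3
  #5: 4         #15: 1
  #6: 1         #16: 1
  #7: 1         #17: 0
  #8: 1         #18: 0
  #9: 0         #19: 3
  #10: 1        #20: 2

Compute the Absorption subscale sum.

Absorption items: 6, 7, 8, 16, 18, 19.
Of these, item 19 is reverse-coded; on a 0–4 scale, reversed = 4 − raw.
  item 6: 1
  item 7: 1
  item 8: 1
  item 16: 1
  item 18: 0
  item 19: 4 − 3 = 1
Sum = 1 + 1 + 1 + 1 + 0 + 1 = 5

5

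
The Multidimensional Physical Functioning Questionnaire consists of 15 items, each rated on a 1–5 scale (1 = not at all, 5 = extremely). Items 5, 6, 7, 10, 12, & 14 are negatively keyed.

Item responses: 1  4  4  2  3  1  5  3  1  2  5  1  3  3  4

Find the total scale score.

48

Negatively keyed items use 6 − raw:
  item 5: 6 − 3 = 3
  item 6: 6 − 1 = 5
  item 7: 6 − 5 = 1
  item 10: 6 − 2 = 4
  item 12: 6 − 1 = 5
  item 14: 6 − 3 = 3
Scored items: 1, 4, 4, 2, 3, 5, 1, 3, 1, 4, 5, 5, 3, 3, 4
Total = 1 + 4 + 4 + 2 + 3 + 5 + 1 + 3 + 1 + 4 + 5 + 5 + 3 + 3 + 4 = 48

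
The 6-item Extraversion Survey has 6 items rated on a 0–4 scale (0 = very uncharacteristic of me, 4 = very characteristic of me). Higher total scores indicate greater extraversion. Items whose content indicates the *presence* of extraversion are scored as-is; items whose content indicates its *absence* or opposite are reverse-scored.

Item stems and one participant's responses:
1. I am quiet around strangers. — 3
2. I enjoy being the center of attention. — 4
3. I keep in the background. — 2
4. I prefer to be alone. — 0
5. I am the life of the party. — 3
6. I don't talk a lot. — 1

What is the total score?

Items 1, 3, 4, 6 describe the absence/opposite of extraversion → reverse-score.
on a 0–4 scale, reversed = 4 − raw.
  item 1: 4 − 3 = 1
  item 2: 4
  item 3: 4 − 2 = 2
  item 4: 4 − 0 = 4
  item 5: 3
  item 6: 4 − 1 = 3
Total = 1 + 4 + 2 + 4 + 3 + 3 = 17

17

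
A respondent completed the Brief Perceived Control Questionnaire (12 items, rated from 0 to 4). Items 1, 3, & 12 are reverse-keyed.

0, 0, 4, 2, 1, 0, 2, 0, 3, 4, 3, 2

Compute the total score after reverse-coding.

Reverse-coded items (reversed = (0+4) − raw = 4 − raw):
  item 1: 4 − 0 = 4
  item 3: 4 − 4 = 0
  item 12: 4 − 2 = 2
After reverse-coding: 4, 0, 0, 2, 1, 0, 2, 0, 3, 4, 3, 2
Total = 4 + 0 + 0 + 2 + 1 + 0 + 2 + 0 + 3 + 4 + 3 + 2 = 21

21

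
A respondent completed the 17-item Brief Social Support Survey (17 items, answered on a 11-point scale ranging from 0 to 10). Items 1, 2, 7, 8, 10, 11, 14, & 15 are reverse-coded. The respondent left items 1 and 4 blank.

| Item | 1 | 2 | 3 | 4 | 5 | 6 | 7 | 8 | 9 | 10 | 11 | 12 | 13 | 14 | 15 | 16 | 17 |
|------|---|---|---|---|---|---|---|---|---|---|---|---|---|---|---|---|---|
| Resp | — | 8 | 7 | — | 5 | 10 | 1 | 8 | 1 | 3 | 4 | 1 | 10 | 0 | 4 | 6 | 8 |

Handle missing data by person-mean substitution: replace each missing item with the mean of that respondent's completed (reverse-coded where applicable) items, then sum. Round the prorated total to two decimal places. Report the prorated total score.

102.00

Reverse-coded (reversed = (0+10) − raw = 10 − raw):
  item 2: 10 − 8 = 2
  item 7: 10 − 1 = 9
  item 8: 10 − 8 = 2
  item 10: 10 − 3 = 7
  item 11: 10 − 4 = 6
  item 14: 10 − 0 = 10
  item 15: 10 − 4 = 6
Completed scored items (15 of 17): 2, 7, 5, 10, 9, 2, 1, 7, 6, 1, 10, 10, 6, 6, 8; sum = 90.
Person mean = 90 / 15 ≈ 6.0000
Prorated total = (90 / 15) × 17 = 102.00 (to 2 dp)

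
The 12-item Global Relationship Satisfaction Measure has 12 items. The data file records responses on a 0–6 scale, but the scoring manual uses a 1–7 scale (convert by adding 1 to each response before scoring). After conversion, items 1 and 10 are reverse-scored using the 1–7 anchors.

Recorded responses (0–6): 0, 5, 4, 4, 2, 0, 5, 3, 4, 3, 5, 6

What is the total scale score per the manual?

Convert to 1–7: 1, 6, 5, 5, 3, 1, 6, 4, 5, 4, 6, 7
Reverse-coded (reverse-coded value = 8 − response):
  item 1: 8 − 1 = 7
  item 10: 8 − 4 = 4
Scored: 7, 6, 5, 5, 3, 1, 6, 4, 5, 4, 6, 7
Total = 59

59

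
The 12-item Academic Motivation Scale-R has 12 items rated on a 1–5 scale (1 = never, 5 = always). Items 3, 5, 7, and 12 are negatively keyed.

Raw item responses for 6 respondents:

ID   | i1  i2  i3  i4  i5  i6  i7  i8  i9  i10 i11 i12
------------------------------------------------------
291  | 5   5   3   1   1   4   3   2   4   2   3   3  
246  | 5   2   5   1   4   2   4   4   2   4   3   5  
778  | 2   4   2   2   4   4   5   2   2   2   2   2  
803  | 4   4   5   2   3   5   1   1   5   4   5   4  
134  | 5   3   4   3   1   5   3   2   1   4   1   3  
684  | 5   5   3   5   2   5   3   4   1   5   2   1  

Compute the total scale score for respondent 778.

31

Respondent 778 raw: 2, 4, 2, 2, 4, 4, 5, 2, 2, 2, 2, 2.
Reverse-coded (reverse-coded value = 6 − response):
  item 1: 2
  item 2: 4
  item 3: 6 − 2 = 4
  item 4: 2
  item 5: 6 − 4 = 2
  item 6: 4
  item 7: 6 − 5 = 1
  item 8: 2
  item 9: 2
  item 10: 2
  item 11: 2
  item 12: 6 − 2 = 4
Sum = 2 + 4 + 4 + 2 + 2 + 4 + 1 + 2 + 2 + 2 + 2 + 4 = 31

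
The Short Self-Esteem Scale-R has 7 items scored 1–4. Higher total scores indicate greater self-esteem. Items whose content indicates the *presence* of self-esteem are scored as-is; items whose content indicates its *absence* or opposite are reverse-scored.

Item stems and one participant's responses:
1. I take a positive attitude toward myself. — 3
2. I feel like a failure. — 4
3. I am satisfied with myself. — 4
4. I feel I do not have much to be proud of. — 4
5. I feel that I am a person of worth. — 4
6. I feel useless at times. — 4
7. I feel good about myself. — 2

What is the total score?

Items 2, 4, 6 describe the absence/opposite of self-esteem → reverse-score.
on a 1–4 scale, reversed = 5 − raw.
  item 1: 3
  item 2: 5 − 4 = 1
  item 3: 4
  item 4: 5 − 4 = 1
  item 5: 4
  item 6: 5 − 4 = 1
  item 7: 2
Total = 3 + 1 + 4 + 1 + 4 + 1 + 2 = 16

16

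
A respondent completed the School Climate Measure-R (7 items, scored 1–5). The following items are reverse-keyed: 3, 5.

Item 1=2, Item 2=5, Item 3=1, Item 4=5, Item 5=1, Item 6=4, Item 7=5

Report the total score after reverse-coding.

31

Raw sum = 23. Reverse-keyed items: 3, 5; their raw sum = 2.
Each reversal replaces raw with 6 − raw, changing the total by 6 − 2·raw per item.
Total = 23 + 2·6 − 2·2 = 23 + 12 − 4 = 31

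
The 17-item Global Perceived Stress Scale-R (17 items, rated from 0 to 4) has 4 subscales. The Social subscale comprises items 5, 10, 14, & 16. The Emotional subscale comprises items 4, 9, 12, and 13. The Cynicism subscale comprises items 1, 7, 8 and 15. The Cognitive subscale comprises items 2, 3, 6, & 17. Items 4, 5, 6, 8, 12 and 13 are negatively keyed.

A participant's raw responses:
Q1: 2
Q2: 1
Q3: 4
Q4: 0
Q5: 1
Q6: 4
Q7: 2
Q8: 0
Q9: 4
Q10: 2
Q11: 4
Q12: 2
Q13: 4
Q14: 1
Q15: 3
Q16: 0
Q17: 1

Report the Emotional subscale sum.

10

Emotional items: 4, 9, 12, 13.
Of these, items 4, 12, and 13 are negatively keyed; on a 0–4 scale, reversed = 4 − raw.
  item 4: 4 − 0 = 4
  item 9: 4
  item 12: 4 − 2 = 2
  item 13: 4 − 4 = 0
Sum = 4 + 4 + 2 + 0 = 10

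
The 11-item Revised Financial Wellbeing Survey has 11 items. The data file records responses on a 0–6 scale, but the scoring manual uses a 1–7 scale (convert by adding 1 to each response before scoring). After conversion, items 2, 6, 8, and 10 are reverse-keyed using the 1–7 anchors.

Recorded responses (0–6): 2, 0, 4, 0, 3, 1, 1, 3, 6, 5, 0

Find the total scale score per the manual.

Convert to 1–7: 3, 1, 5, 1, 4, 2, 2, 4, 7, 6, 1
Reverse-coded (reversed = (1+7) − raw = 8 − raw):
  item 2: 8 − 1 = 7
  item 6: 8 − 2 = 6
  item 8: 8 − 4 = 4
  item 10: 8 − 6 = 2
Scored: 3, 7, 5, 1, 4, 6, 2, 4, 7, 2, 1
Total = 42

42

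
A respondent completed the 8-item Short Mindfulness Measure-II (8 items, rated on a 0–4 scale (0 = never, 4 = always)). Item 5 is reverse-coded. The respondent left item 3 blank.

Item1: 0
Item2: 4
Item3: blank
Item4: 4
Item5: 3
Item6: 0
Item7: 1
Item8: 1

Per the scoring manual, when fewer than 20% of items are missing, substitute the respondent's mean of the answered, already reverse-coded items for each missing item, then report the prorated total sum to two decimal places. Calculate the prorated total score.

12.57

Reverse-coded (reverse-coded value = 4 − response):
  item 5: 4 − 3 = 1
Completed scored items (7 of 8): 0, 4, 4, 1, 0, 1, 1; sum = 11.
Person mean = 11 / 7 ≈ 1.5714
Prorated total = (11 / 7) × 8 = 12.57 (to 2 dp)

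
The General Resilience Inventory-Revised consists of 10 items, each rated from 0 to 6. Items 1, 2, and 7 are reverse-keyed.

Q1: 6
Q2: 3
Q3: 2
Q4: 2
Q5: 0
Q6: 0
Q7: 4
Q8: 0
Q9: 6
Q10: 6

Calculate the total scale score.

21

Reverse-coded items (on a 0–6 scale, reversed = 6 − raw):
  item 1: 6 − 6 = 0
  item 2: 6 − 3 = 3
  item 7: 6 − 4 = 2
Scored responses: 0, 3, 2, 2, 0, 0, 2, 0, 6, 6
Total = 0 + 3 + 2 + 2 + 0 + 0 + 2 + 0 + 6 + 6 = 21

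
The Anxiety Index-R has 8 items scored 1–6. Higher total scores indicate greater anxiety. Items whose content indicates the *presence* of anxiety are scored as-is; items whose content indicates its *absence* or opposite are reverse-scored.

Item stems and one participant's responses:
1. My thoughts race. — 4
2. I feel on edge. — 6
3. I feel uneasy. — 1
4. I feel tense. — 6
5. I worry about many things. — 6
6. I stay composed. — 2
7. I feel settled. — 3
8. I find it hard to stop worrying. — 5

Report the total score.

Items 6, 7 describe the absence/opposite of anxiety → reverse-score.
reversed = (1+6) − raw = 7 − raw.
  item 1: 4
  item 2: 6
  item 3: 1
  item 4: 6
  item 5: 6
  item 6: 7 − 2 = 5
  item 7: 7 − 3 = 4
  item 8: 5
Total = 4 + 6 + 1 + 6 + 6 + 5 + 4 + 5 = 37

37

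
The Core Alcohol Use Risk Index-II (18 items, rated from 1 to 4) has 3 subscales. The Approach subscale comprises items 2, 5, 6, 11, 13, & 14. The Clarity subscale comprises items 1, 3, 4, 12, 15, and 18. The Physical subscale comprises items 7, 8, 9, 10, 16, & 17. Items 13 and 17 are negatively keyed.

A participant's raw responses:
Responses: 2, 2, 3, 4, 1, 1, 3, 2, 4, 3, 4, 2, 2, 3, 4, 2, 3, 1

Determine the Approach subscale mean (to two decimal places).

Approach items: 2, 5, 6, 11, 13, 14.
Of these, item 13 is negatively keyed; reversed = (1+4) − raw = 5 − raw.
  item 2: 2
  item 5: 1
  item 6: 1
  item 11: 4
  item 13: 5 − 2 = 3
  item 14: 3
Sum = 2 + 1 + 1 + 4 + 3 + 3 = 14
Mean = 14 / 6 = 2.33

2.33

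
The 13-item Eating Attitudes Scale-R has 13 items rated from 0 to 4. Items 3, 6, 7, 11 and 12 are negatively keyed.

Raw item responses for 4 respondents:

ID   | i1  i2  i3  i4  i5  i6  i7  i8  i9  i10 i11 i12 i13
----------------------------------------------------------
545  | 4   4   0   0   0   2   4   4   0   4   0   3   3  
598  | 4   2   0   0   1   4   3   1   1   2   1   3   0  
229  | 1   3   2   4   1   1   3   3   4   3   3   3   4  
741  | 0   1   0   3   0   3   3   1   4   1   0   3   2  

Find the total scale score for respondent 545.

Respondent 545 raw: 4, 4, 0, 0, 0, 2, 4, 4, 0, 4, 0, 3, 3.
Reverse-coded (reverse-coded value = 4 − response):
  item 1: 4
  item 2: 4
  item 3: 4 − 0 = 4
  item 4: 0
  item 5: 0
  item 6: 4 − 2 = 2
  item 7: 4 − 4 = 0
  item 8: 4
  item 9: 0
  item 10: 4
  item 11: 4 − 0 = 4
  item 12: 4 − 3 = 1
  item 13: 3
Sum = 4 + 4 + 4 + 0 + 0 + 2 + 0 + 4 + 0 + 4 + 4 + 1 + 3 = 30

30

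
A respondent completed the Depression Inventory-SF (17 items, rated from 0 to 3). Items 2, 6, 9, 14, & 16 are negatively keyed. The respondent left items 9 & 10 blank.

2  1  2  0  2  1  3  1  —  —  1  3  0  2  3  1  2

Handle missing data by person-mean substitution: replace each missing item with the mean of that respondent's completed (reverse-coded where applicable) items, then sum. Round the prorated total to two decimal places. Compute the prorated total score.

Reverse-coded (reversed = (0+3) − raw = 3 − raw):
  item 2: 3 − 1 = 2
  item 6: 3 − 1 = 2
  item 14: 3 − 2 = 1
  item 16: 3 − 1 = 2
Completed scored items (15 of 17): 2, 2, 2, 0, 2, 2, 3, 1, 1, 3, 0, 1, 3, 2, 2; sum = 26.
Person mean = 26 / 15 ≈ 1.7333
Prorated total = (26 / 15) × 17 = 29.47 (to 2 dp)

29.47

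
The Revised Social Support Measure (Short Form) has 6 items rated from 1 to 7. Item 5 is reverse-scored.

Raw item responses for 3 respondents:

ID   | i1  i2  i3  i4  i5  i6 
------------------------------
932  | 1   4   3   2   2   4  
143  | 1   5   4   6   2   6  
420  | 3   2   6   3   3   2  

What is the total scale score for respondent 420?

21

Respondent 420 raw: 3, 2, 6, 3, 3, 2.
Reverse-coded (reverse-coded value = 8 − response):
  item 1: 3
  item 2: 2
  item 3: 6
  item 4: 3
  item 5: 8 − 3 = 5
  item 6: 2
Sum = 3 + 2 + 6 + 3 + 5 + 2 = 21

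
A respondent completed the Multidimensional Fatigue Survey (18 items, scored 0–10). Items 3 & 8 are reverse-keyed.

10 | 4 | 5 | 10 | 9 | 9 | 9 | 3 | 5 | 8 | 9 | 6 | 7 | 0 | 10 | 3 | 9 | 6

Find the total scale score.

Apply reverse scoring (reverse-coded value = 10 − response):
  item 3: 10 − 5 = 5
  item 8: 10 − 3 = 7
Scored items: 10, 4, 5, 10, 9, 9, 9, 7, 5, 8, 9, 6, 7, 0, 10, 3, 9, 6
Total = 10 + 4 + 5 + 10 + 9 + 9 + 9 + 7 + 5 + 8 + 9 + 6 + 7 + 0 + 10 + 3 + 9 + 6 = 126

126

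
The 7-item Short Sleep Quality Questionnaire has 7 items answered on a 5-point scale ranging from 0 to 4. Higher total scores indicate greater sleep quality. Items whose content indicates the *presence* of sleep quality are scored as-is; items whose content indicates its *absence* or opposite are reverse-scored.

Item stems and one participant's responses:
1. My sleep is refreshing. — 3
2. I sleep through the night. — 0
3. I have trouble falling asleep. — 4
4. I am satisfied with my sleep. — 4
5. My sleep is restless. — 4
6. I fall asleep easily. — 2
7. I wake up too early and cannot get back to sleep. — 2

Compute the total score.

11

Items 3, 5, 7 describe the absence/opposite of sleep quality → reverse-score.
reversed = (0+4) − raw = 4 − raw.
  item 1: 3
  item 2: 0
  item 3: 4 − 4 = 0
  item 4: 4
  item 5: 4 − 4 = 0
  item 6: 2
  item 7: 4 − 2 = 2
Total = 3 + 0 + 0 + 4 + 0 + 2 + 2 = 11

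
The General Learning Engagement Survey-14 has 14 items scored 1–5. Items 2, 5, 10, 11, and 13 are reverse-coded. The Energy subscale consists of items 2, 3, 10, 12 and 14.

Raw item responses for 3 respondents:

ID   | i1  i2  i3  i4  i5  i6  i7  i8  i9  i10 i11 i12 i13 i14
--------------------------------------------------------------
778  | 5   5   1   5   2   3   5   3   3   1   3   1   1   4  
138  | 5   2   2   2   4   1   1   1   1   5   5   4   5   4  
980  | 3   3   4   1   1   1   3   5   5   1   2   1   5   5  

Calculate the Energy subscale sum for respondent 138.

15

Respondent 138 raw: 5, 2, 2, 2, 4, 1, 1, 1, 1, 5, 5, 4, 5, 4.
Energy items: 2, 3, 10, 12, 14.
Reverse-coded (reversed = (1+5) − raw = 6 − raw):
  item 2: 6 − 2 = 4
  item 3: 2
  item 10: 6 − 5 = 1
  item 12: 4
  item 14: 4
Sum = 4 + 2 + 1 + 4 + 4 = 15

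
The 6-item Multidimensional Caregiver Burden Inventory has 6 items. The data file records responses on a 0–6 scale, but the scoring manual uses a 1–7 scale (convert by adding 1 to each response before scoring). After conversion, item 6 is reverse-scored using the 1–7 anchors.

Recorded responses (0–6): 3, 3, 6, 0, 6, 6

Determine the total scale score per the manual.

24

Convert to 1–7: 4, 4, 7, 1, 7, 7
Reverse-coded (reversed = (1+7) − raw = 8 − raw):
  item 6: 8 − 7 = 1
Scored: 4, 4, 7, 1, 7, 1
Total = 24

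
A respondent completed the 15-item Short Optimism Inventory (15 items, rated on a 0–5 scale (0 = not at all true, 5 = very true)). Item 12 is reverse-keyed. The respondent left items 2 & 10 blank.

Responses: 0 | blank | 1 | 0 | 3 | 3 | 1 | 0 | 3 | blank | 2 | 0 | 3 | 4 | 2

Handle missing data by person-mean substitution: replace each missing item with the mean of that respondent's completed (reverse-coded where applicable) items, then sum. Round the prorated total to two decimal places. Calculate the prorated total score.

31.15

Reverse-coded (on a 0–5 scale, reversed = 5 − raw):
  item 12: 5 − 0 = 5
Completed scored items (13 of 15): 0, 1, 0, 3, 3, 1, 0, 3, 2, 5, 3, 4, 2; sum = 27.
Person mean = 27 / 13 ≈ 2.0769
Prorated total = (27 / 13) × 15 = 31.15 (to 2 dp)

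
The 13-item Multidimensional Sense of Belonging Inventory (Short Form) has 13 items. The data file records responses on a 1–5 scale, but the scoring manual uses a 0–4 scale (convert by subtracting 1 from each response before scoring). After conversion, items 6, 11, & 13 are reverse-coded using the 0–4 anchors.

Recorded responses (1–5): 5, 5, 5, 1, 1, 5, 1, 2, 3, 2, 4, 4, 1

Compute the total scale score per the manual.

24

Convert to 0–4: 4, 4, 4, 0, 0, 4, 0, 1, 2, 1, 3, 3, 0
Reverse-coded (on a 0–4 scale, reversed = 4 − raw):
  item 6: 4 − 4 = 0
  item 11: 4 − 3 = 1
  item 13: 4 − 0 = 4
Scored: 4, 4, 4, 0, 0, 0, 0, 1, 2, 1, 1, 3, 4
Total = 24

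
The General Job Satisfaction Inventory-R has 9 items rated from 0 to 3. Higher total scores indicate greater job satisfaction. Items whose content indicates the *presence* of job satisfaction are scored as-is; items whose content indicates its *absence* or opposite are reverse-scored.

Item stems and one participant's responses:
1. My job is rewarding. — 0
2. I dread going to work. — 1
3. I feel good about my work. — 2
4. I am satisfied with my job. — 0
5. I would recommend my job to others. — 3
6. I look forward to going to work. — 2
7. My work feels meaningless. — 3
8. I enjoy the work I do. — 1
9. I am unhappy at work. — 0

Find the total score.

Items 2, 7, 9 describe the absence/opposite of job satisfaction → reverse-score.
on a 0–3 scale, reversed = 3 − raw.
  item 1: 0
  item 2: 3 − 1 = 2
  item 3: 2
  item 4: 0
  item 5: 3
  item 6: 2
  item 7: 3 − 3 = 0
  item 8: 1
  item 9: 3 − 0 = 3
Total = 0 + 2 + 2 + 0 + 3 + 2 + 0 + 1 + 3 = 13

13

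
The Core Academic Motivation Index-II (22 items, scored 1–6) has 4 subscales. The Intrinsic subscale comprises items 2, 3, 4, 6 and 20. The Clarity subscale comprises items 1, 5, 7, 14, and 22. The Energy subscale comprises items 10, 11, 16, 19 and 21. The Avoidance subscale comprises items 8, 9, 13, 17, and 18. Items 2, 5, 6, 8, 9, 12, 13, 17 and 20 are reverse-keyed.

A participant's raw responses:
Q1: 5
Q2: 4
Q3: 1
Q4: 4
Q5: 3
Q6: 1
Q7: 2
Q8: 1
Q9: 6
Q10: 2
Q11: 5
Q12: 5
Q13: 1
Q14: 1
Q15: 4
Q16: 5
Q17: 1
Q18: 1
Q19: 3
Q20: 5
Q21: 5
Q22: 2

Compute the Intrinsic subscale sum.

16

Intrinsic items: 2, 3, 4, 6, 20.
Of these, items 2, 6, and 20 are reverse-keyed; reversed = (1+6) − raw = 7 − raw.
  item 2: 7 − 4 = 3
  item 3: 1
  item 4: 4
  item 6: 7 − 1 = 6
  item 20: 7 − 5 = 2
Sum = 3 + 1 + 4 + 6 + 2 = 16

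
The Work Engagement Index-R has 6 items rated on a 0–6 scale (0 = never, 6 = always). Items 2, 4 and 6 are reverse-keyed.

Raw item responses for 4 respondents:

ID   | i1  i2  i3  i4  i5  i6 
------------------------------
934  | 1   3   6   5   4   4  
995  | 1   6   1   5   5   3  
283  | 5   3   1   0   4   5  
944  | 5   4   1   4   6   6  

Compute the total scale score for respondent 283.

20

Respondent 283 raw: 5, 3, 1, 0, 4, 5.
Reverse-coded (on a 0–6 scale, reversed = 6 − raw):
  item 1: 5
  item 2: 6 − 3 = 3
  item 3: 1
  item 4: 6 − 0 = 6
  item 5: 4
  item 6: 6 − 5 = 1
Sum = 5 + 3 + 1 + 6 + 4 + 1 = 20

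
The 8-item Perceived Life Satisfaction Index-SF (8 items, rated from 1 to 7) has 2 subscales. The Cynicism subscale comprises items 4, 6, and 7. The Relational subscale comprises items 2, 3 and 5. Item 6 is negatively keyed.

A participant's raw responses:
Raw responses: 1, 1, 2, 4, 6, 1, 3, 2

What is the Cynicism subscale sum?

Cynicism items: 4, 6, 7.
Of these, item 6 is negatively keyed; on a 1–7 scale, reversed = 8 − raw.
  item 4: 4
  item 6: 8 − 1 = 7
  item 7: 3
Sum = 4 + 7 + 3 = 14

14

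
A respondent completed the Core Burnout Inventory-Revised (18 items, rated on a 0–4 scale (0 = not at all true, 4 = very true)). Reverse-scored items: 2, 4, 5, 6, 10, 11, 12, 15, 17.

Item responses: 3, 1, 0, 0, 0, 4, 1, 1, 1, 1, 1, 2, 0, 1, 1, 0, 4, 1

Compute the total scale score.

30

Reversing items 2, 4, 5, 6, 10, 11, 12, 15 and 17 with 4 − raw:
Total = 3 + (4−1) + 0 + (4−0) + (4−0) + (4−4) + 1 + 1 + 1 + (4−1) + (4−1) + (4−2) + 0 + 1 + (4−1) + 0 + (4−4) + 1
      = 3 + 3 + 0 + 4 + 4 + 0 + 1 + 1 + 1 + 3 + 3 + 2 + 0 + 1 + 3 + 0 + 0 + 1 = 30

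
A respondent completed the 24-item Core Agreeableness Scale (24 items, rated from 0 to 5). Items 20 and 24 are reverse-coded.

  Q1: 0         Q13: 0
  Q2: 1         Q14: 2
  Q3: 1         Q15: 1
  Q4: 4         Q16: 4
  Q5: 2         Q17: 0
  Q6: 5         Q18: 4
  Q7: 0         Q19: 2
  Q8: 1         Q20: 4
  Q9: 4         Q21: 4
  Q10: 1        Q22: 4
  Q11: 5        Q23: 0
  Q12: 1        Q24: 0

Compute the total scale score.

52

Reversing items 20 and 24 with 5 − raw:
Total = 0 + 1 + 1 + 4 + 2 + 5 + 0 + 1 + 4 + 1 + 5 + 1 + 0 + 2 + 1 + 4 + 0 + 4 + 2 + (5−4) + 4 + 4 + 0 + (5−0)
      = 0 + 1 + 1 + 4 + 2 + 5 + 0 + 1 + 4 + 1 + 5 + 1 + 0 + 2 + 1 + 4 + 0 + 4 + 2 + 1 + 4 + 4 + 0 + 5 = 52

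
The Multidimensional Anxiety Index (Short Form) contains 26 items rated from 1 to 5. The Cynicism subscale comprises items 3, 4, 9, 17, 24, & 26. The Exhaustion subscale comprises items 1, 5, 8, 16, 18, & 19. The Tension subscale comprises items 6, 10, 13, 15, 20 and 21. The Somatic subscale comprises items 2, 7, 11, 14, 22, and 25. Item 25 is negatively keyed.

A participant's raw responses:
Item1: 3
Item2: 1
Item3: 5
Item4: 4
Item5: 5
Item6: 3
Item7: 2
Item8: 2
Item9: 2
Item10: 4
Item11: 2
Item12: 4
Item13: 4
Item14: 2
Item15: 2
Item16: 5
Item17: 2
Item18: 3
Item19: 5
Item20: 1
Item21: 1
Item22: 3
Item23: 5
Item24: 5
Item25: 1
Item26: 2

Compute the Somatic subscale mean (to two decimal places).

Somatic items: 2, 7, 11, 14, 22, 25.
Of these, item 25 is negatively keyed; reverse-coded value = 6 − response.
  item 2: 1
  item 7: 2
  item 11: 2
  item 14: 2
  item 22: 3
  item 25: 6 − 1 = 5
Sum = 1 + 2 + 2 + 2 + 3 + 5 = 15
Mean = 15 / 6 = 2.50

2.50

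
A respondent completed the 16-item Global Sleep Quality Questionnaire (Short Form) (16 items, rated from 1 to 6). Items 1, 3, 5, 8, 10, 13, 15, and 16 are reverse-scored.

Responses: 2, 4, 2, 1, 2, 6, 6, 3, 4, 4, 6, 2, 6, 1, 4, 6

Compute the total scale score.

Reversing items 1, 3, 5, 8, 10, 13, 15, and 16 with 7 − raw:
Total = (7−2) + 4 + (7−2) + 1 + (7−2) + 6 + 6 + (7−3) + 4 + (7−4) + 6 + 2 + (7−6) + 1 + (7−4) + (7−6)
      = 5 + 4 + 5 + 1 + 5 + 6 + 6 + 4 + 4 + 3 + 6 + 2 + 1 + 1 + 3 + 1 = 57

57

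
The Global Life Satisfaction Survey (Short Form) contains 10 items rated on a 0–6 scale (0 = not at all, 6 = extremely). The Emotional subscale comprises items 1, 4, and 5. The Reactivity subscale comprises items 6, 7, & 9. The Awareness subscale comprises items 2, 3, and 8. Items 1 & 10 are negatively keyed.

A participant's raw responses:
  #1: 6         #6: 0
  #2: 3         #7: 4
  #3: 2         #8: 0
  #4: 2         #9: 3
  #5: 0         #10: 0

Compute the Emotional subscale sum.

2

Emotional items: 1, 4, 5.
Of these, item 1 is negatively keyed; on a 0–6 scale, reversed = 6 − raw.
  item 1: 6 − 6 = 0
  item 4: 2
  item 5: 0
Sum = 0 + 2 + 0 = 2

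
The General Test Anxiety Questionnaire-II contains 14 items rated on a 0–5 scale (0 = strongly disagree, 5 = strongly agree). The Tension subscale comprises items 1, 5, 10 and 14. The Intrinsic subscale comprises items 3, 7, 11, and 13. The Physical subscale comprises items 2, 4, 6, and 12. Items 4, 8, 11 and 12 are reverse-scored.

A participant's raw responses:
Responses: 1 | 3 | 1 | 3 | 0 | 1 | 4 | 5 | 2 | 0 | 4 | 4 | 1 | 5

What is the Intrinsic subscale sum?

Intrinsic items: 3, 7, 11, 13.
Of these, item 11 is reverse-scored; reversed = (0+5) − raw = 5 − raw.
  item 3: 1
  item 7: 4
  item 11: 5 − 4 = 1
  item 13: 1
Sum = 1 + 4 + 1 + 1 = 7

7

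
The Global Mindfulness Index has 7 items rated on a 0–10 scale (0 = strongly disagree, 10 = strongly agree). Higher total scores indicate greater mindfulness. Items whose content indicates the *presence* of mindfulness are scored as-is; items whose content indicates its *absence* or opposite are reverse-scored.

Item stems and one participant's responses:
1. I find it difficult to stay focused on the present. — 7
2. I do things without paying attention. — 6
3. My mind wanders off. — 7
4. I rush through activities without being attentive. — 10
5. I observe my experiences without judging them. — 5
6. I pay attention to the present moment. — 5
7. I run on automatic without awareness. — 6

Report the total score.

Items 1, 2, 3, 4, 7 describe the absence/opposite of mindfulness → reverse-score.
on a 0–10 scale, reversed = 10 − raw.
  item 1: 10 − 7 = 3
  item 2: 10 − 6 = 4
  item 3: 10 − 7 = 3
  item 4: 10 − 10 = 0
  item 5: 5
  item 6: 5
  item 7: 10 − 6 = 4
Total = 3 + 4 + 3 + 0 + 5 + 5 + 4 = 24

24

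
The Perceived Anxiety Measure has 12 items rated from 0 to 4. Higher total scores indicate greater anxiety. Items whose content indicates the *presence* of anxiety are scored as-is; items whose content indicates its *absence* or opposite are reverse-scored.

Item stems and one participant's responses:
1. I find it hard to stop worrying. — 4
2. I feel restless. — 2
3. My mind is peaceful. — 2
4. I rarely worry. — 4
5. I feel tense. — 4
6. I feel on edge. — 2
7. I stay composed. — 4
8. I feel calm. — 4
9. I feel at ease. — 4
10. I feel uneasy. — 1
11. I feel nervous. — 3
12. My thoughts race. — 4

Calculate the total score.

22

Items 3, 4, 7, 8, 9 describe the absence/opposite of anxiety → reverse-score.
on a 0–4 scale, reversed = 4 − raw.
  item 1: 4
  item 2: 2
  item 3: 4 − 2 = 2
  item 4: 4 − 4 = 0
  item 5: 4
  item 6: 2
  item 7: 4 − 4 = 0
  item 8: 4 − 4 = 0
  item 9: 4 − 4 = 0
  item 10: 1
  item 11: 3
  item 12: 4
Total = 4 + 2 + 2 + 0 + 4 + 2 + 0 + 0 + 0 + 1 + 3 + 4 = 22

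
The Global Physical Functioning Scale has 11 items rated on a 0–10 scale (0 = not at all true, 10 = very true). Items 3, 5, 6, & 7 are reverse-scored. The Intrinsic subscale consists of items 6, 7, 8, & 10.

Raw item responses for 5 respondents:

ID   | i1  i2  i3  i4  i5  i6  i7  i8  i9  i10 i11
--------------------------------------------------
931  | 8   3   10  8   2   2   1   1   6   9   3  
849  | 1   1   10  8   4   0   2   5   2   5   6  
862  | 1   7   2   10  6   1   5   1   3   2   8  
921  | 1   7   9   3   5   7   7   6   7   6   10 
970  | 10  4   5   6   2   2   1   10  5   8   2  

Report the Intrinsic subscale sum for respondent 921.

Respondent 921 raw: 1, 7, 9, 3, 5, 7, 7, 6, 7, 6, 10.
Intrinsic items: 6, 7, 8, 10.
Reverse-coded (on a 0–10 scale, reversed = 10 − raw):
  item 6: 10 − 7 = 3
  item 7: 10 − 7 = 3
  item 8: 6
  item 10: 6
Sum = 3 + 3 + 6 + 6 = 18

18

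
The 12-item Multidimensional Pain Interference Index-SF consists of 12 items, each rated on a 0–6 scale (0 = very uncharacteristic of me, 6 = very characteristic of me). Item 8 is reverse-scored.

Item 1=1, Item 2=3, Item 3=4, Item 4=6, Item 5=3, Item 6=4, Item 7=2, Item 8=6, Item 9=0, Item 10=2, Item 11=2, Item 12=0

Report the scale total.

Reverse-scored items use 6 − raw:
  item 8: 6 − 6 = 0
After reverse-coding: 1, 3, 4, 6, 3, 4, 2, 0, 0, 2, 2, 0
Total = 1 + 3 + 4 + 6 + 3 + 4 + 2 + 0 + 0 + 2 + 2 + 0 = 27

27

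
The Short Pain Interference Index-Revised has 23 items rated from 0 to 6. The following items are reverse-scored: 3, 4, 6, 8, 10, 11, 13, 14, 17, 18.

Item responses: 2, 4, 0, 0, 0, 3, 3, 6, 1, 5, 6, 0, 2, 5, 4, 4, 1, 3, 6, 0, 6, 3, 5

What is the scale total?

67

Reversing items 3, 4, 6, 8, 10, 11, 13, 14, 17, and 18 with 6 − raw:
Total = 2 + 4 + (6−0) + (6−0) + 0 + (6−3) + 3 + (6−6) + 1 + (6−5) + (6−6) + 0 + (6−2) + (6−5) + 4 + 4 + (6−1) + (6−3) + 6 + 0 + 6 + 3 + 5
      = 2 + 4 + 6 + 6 + 0 + 3 + 3 + 0 + 1 + 1 + 0 + 0 + 4 + 1 + 4 + 4 + 5 + 3 + 6 + 0 + 6 + 3 + 5 = 67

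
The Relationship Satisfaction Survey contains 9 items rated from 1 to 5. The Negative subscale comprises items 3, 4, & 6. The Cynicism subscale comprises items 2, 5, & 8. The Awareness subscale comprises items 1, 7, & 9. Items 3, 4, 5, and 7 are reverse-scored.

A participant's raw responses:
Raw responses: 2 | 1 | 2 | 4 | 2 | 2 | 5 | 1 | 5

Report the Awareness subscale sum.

8

Awareness items: 1, 7, 9.
Of these, item 7 is reverse-scored; reversed = (1+5) − raw = 6 − raw.
  item 1: 2
  item 7: 6 − 5 = 1
  item 9: 5
Sum = 2 + 1 + 5 = 8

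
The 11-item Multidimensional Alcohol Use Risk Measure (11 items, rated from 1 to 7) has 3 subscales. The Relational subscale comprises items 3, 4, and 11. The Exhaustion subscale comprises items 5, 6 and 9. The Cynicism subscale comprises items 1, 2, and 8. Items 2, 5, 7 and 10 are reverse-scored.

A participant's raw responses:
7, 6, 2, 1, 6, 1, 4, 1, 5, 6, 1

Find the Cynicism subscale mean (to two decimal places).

3.33

Cynicism items: 1, 2, 8.
Of these, item 2 is reverse-scored; on a 1–7 scale, reversed = 8 − raw.
  item 1: 7
  item 2: 8 − 6 = 2
  item 8: 1
Sum = 7 + 2 + 1 = 10
Mean = 10 / 3 = 3.33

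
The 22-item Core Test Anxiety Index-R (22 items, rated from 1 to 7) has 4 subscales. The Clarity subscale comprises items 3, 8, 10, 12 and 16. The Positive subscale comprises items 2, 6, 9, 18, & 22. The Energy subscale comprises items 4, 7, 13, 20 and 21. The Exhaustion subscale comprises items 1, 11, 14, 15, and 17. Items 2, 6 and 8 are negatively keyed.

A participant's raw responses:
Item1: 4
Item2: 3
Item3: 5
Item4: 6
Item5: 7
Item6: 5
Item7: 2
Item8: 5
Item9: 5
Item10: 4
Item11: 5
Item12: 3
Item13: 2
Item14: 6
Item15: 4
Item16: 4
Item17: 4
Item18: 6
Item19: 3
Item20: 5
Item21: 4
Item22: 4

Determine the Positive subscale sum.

23

Positive items: 2, 6, 9, 18, 22.
Of these, items 2 and 6 are negatively keyed; reverse-coded value = 8 − response.
  item 2: 8 − 3 = 5
  item 6: 8 − 5 = 3
  item 9: 5
  item 18: 6
  item 22: 4
Sum = 5 + 3 + 5 + 6 + 4 = 23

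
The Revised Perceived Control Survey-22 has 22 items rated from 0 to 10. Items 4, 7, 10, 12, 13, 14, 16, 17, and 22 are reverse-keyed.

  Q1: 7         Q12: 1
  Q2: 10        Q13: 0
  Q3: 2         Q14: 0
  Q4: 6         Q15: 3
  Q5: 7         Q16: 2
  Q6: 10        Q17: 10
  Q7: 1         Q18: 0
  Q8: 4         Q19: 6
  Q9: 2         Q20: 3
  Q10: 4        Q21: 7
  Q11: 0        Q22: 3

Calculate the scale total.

Apply reverse scoring (reverse-coded value = 10 − response):
  item 4: 10 − 6 = 4
  item 7: 10 − 1 = 9
  item 10: 10 − 4 = 6
  item 12: 10 − 1 = 9
  item 13: 10 − 0 = 10
  item 14: 10 − 0 = 10
  item 16: 10 − 2 = 8
  item 17: 10 − 10 = 0
  item 22: 10 − 3 = 7
Scored items: 7, 10, 2, 4, 7, 10, 9, 4, 2, 6, 0, 9, 10, 10, 3, 8, 0, 0, 6, 3, 7, 7
Total = 7 + 10 + 2 + 4 + 7 + 10 + 9 + 4 + 2 + 6 + 0 + 9 + 10 + 10 + 3 + 8 + 0 + 0 + 6 + 3 + 7 + 7 = 124

124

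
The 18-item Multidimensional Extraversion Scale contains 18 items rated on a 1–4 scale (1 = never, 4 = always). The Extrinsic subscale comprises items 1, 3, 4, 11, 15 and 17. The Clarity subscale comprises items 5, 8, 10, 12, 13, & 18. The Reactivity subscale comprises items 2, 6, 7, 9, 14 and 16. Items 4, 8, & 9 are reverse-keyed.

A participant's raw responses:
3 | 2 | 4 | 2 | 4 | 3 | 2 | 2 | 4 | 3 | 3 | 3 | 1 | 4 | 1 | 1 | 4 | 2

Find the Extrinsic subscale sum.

Extrinsic items: 1, 3, 4, 11, 15, 17.
Of these, item 4 is reverse-keyed; on a 1–4 scale, reversed = 5 − raw.
  item 1: 3
  item 3: 4
  item 4: 5 − 2 = 3
  item 11: 3
  item 15: 1
  item 17: 4
Sum = 3 + 4 + 3 + 3 + 1 + 4 = 18

18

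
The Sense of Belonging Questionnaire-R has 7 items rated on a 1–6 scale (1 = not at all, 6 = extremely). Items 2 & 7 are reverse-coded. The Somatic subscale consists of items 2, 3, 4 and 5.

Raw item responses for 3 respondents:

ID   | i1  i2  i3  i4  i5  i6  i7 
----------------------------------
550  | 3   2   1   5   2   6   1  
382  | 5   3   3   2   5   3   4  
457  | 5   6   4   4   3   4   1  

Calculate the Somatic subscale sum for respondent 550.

Respondent 550 raw: 3, 2, 1, 5, 2, 6, 1.
Somatic items: 2, 3, 4, 5.
Reverse-coded (on a 1–6 scale, reversed = 7 − raw):
  item 2: 7 − 2 = 5
  item 3: 1
  item 4: 5
  item 5: 2
Sum = 5 + 1 + 5 + 2 = 13

13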